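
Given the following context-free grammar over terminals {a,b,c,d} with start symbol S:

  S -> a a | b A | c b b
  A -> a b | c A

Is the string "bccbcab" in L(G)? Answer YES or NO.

Convert to CNF:
  S -> T0 T0 | T1 A | T2 X3
  A -> T0 T1 | T2 A
  T0 -> a
  T1 -> b
  T2 -> c
  X3 -> T1 T1

CYK table (by increasing span):
  [0..0]={T1}  "b"  orig:{}
  [1..1]={T2}  "c"  orig:{}
  [2..2]={T2}  "c"  orig:{}
  [3..3]={T1}  "b"  orig:{}
  [4..4]={T2}  "c"  orig:{}
  [5..5]={T0}  "a"  orig:{}
  [6..6]={T1}  "b"  orig:{}
  [0..1]=∅  "bc"
  [1..2]=∅  "cc"
  [2..3]=∅  "cb"
  [3..4]=∅  "bc"
  [4..5]=∅  "ca"
  [5..6]={A}  "ab"
  [0..2]=∅  "bcc"
  [1..3]=∅  "ccb"
  [2..4]=∅  "cbc"
  [3..5]=∅  "bca"
  [4..6]={A}  "cab"
  [0..3]=∅  "bccb"
  [1..4]=∅  "ccbc"
  [2..5]=∅  "cbca"
  [3..6]={S}  "bcab"
  [0..4]=∅  "bccbc"
  [1..5]=∅  "ccbca"
  [2..6]=∅  "cbcab"
  [0..5]=∅  "bccbca"
  [1..6]=∅  "ccbcab"
  [0..6]=∅  "bccbcab"

S ∉ T[0,6] ⇒ NO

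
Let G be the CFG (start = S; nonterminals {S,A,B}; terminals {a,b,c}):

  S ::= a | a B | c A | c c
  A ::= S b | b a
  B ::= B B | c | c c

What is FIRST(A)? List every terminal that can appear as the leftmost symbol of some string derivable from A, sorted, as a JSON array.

Compute FIRST by fixpoint:
pass 1:
  A via A→b a: +{b}
  B via B→c: +{c}
  S via S→a: +{a}
  S via S→c A: +{c}
  FIRST(S)={a,c}  FIRST(A)={b}  FIRST(B)={c}
pass 2:
  A via A→S b: +{a,c}
  FIRST(S)={a,c}  FIRST(A)={a,b,c}  FIRST(B)={c}
pass 3: done
  FIRST(S)={a,c}  FIRST(A)={a,b,c}  FIRST(B)={c}

FIRST(A) = ["a", "b", "c"]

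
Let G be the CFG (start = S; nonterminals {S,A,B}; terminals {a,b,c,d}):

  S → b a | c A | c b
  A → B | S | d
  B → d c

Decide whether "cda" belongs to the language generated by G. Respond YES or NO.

CNF form of G:
  S -> T0 T1 | T2 A | T2 T0
  A -> T0 T1 | T2 A | T2 T0 | T3 T2 | d
  B -> T3 T2
  T0 -> b
  T1 -> a
  T2 -> c
  T3 -> d

CYK fill:
  cell(0,0) c: {T2}  orig:{}
  cell(1,1) d: {A,T3}  orig:{A}
  cell(2,2) a: {T1}  orig:{}
  cell(0,1) cd: {A,S}
  cell(1,2) da: ∅
  cell(0,2) cda: ∅

S ∉ T[0,2] ⇒ NO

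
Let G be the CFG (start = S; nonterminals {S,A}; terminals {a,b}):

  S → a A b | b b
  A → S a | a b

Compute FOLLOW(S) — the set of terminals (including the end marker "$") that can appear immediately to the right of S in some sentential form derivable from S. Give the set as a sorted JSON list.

FIRST iteration:
round 1:
  A via A→a b: +{a}
  S via S→a A b: +{a}
  S via S→b b: +{b}
  FIRST[S]={a,b}  FIRST[A]={a}
round 2:
  A via A→S a: +{b}
  FIRST[S]={a,b}  FIRST[A]={a,b}
round 3: (stable)
  FIRST[S]={a,b}  FIRST[A]={a,b}

FOLLOW sets:
FOLLOW(S) := {$}
iter 1:
  A→S a: FOLLOW(S) ⊇ FIRST(a) = {a}; new: +{a}
  S→a A b: FOLLOW(A) ⊇ FIRST(b) = {b}; new: +{b}
  FOLLOW[S]={$,a}  FOLLOW[A]={b}
iter 2: done
  FOLLOW[S]={$,a}  FOLLOW[A]={b}

FOLLOW(S) = ["$", "a"]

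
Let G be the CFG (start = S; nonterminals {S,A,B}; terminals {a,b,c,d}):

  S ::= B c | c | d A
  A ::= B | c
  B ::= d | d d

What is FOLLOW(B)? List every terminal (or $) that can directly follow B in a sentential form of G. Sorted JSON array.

Compute FIRST by fixpoint:
pass 1:
  A via A→c: +{c}
  B via B→d: +{d}
  S via S→B c: +{d}
  S via S→c: +{c}
  FIRST(S)={c,d}  FIRST(A)={c}  FIRST(B)={d}
pass 2:
  A via A→B: +{d}
  FIRST(S)={c,d}  FIRST(A)={c,d}  FIRST(B)={d}
pass 3: (no change)
  FIRST(S)={c,d}  FIRST(A)={c,d}  FIRST(B)={d}

Compute FOLLOW by fixpoint:
initialize: $ ∈ FOLLOW(S)
iter 1:
  S→B c: FOLLOW(B) ⊇ FIRST(c) = {c}; new: +{c}
  S→d A: FOLLOW(A) ⊇ FOLLOW(S) ⊇ {$}; new: +{$}
  S: {$}  A: {$}  B: {c}
iter 2:
  A→B: FOLLOW(B) ⊇ FOLLOW(A) ⊇ {$}; new: +{$}
  S: {$}  A: {$}  B: {$,c}
iter 3: (stable)
  S: {$}  A: {$}  B: {$,c}

FOLLOW(B) = ["$", "c"]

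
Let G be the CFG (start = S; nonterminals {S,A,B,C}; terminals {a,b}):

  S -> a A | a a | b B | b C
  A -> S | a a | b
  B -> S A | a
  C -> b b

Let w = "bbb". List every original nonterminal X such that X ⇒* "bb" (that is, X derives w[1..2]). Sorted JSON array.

Convert to CNF:
  S -> T0 A | T0 T0 | T1 B | T1 C
  A -> T0 A | T0 T0 | T1 B | T1 C | b
  B -> S A | a
  C -> T1 T1
  T0 -> a
  T1 -> b

CYK fill — only the sub-triangle for w[1..2]:
  cell(1,1) b: {A,T1}  orig:{A}
  cell(2,2) b: {A,T1}  orig:{A}
  cell(1,2) bb: {C}

Original NTs in T[1,2] deriving "bb": ["C"]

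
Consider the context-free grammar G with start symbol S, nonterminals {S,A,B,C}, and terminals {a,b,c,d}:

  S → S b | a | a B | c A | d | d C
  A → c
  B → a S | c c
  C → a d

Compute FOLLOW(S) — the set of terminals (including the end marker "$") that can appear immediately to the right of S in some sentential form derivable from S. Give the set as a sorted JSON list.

FIRST sets, iterate to fixpoint:
iter 1:
  A via A→c: +{c}
  B via B→a S: +{a}
  B via B→c c: +{c}
  C via C→a d: +{a}
  S via S→a: +{a}
  S via S→c A: +{c}
  S via S→d: +{d}
  S: {a,c,d}  A: {c}  B: {a,c}  C: {a}
iter 2: (stable)
  S: {a,c,d}  A: {c}  B: {a,c}  C: {a}

Compute FOLLOW by fixpoint:
initialize: $ ∈ FOLLOW(S)
[1]
  S→S b: FOLLOW(S) ⊇ FIRST(b) = {b}; new: +{b}
  S→a B: FOLLOW(B) ⊇ FOLLOW(S) ⊇ {$,b}; new: +{$,b}
  S→c A: FOLLOW(A) ⊇ FOLLOW(S) ⊇ {$,b}; new: +{$,b}
  S→d C: FOLLOW(C) ⊇ FOLLOW(S) ⊇ {$,b}; new: +{$,b}
  S: {$,b}  A: {$,b}  B: {$,b}  C: {$,b}
[2] — fixpoint
  S: {$,b}  A: {$,b}  B: {$,b}  C: {$,b}

FOLLOW(S) = ["$", "b"]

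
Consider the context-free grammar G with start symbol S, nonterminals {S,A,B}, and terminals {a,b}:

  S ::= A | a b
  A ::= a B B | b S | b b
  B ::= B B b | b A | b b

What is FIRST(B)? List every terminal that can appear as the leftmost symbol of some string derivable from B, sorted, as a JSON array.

FIRST iteration:
[1]
  A via A→a B B: +{a}
  A via A→b S: +{b}
  B via B→b A: +{b}
  S via S→A: +{a,b}
  FIRST[S]={a,b}  FIRST[A]={a,b}  FIRST[B]={b}
[2] (no change)
  FIRST[S]={a,b}  FIRST[A]={a,b}  FIRST[B]={b}

FIRST(B) = ["b"]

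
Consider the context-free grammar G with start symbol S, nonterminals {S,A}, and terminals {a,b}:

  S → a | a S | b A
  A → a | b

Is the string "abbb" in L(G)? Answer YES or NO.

Convert to CNF:
  S -> T0 S | T1 A | a
  A -> a | b
  T0 -> a
  T1 -> b

CYK table (by increasing span):
  [0..0]={A,S,T0}  "a"  orig:{A,S}
  [1..1]={A,T1}  "b"  orig:{A}
  [2..2]={A,T1}  "b"  orig:{A}
  [3..3]={A,T1}  "b"  orig:{A}
  [0..1]=∅  "ab"
  [1..2]={S}  "bb"
  [2..3]={S}  "bb"
  [0..2]={S}  "abb"
  [1..3]=∅  "bbb"
  [0..3]=∅  "abbb"

S ∉ T[0,3] ⇒ NO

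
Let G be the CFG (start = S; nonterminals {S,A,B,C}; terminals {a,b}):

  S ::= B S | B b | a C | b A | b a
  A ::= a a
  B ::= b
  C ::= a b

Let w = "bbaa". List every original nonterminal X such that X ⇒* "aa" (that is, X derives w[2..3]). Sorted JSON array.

Convert to CNF:
  S -> B S | B T1 | T0 C | T1 A | T1 T0
  A -> T0 T0
  B -> b
  C -> T0 T1
  T0 -> a
  T1 -> b

CYK fill — only the sub-triangle for w[2..3]:
  [2..2]={T0}  "a"  orig:{}
  [3..3]={T0}  "a"  orig:{}
  [2..3]={A}  "aa"

Original NTs in T[2,3] deriving "aa": ["A"]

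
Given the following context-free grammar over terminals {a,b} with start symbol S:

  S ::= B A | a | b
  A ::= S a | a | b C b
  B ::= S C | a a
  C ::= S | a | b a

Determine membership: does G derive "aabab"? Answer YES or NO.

Convert to CNF:
  S -> B A | a | b
  A -> S T0 | T1 X2 | a
  B -> S C | T0 T0
  C -> B A | T1 T0 | a | b
  T0 -> a
  T1 -> b
  X2 -> C T1

Fill CYK table bottom-up:
  cell(0,0) a: {A,C,S,T0}  orig:{A,C,S}
  cell(1,1) a: {A,C,S,T0}  orig:{A,C,S}
  cell(2,2) b: {C,S,T1}  orig:{C,S}
  cell(3,3) a: {A,C,S,T0}  orig:{A,C,S}
  cell(4,4) b: {C,S,T1}  orig:{C,S}
  cell(0,1) aa: {A,B}
  cell(1,2) ab: {B,X2}  orig:{B}
  cell(2,3) ba: {A,B,C}
  cell(3,4) ab: {B,X2}  orig:{B}
  cell(0,2) aab: ∅
  cell(1,3) aba: {B,C,S}
  cell(2,4) bab: {A,X2}  orig:{A}
  cell(0,3) aaba: {B,C,S}
  cell(1,4) abab: {B,X2}  orig:{B}
  cell(0,4) aabab: {B,C,S,X2}  orig:{B,C,S}

S ∈ T[0,4] ⇒ YES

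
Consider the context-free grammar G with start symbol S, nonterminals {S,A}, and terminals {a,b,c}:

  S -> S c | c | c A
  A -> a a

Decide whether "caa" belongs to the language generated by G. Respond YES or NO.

Convert to CNF:
  S -> S T1 | T1 A | c
  A -> T0 T0
  T0 -> a
  T1 -> c

Fill CYK table bottom-up:
  T[0,0] 'c' = {S,T1}  orig:{S}
  T[1,1] 'a' = {T0}  orig:{}
  T[2,2] 'a' = {T0}  orig:{}
  T[0,1] 'ca' = ∅
  T[1,2] 'aa' = {A}
  T[0,2] 'caa' = {S}

S ∈ T[0,2] ⇒ YES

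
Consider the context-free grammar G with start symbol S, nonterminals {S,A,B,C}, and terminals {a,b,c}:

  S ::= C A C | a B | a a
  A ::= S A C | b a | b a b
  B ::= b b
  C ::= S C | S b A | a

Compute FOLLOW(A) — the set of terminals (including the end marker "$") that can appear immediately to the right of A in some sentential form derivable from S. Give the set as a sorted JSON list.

Compute FIRST by fixpoint:
[1]
  A via A→b a: +{b}
  B via B→b b: +{b}
  C via C→a: +{a}
  S via S→C A C: +{a}
  S: {a}  A: {b}  B: {b}  C: {a}
[2]
  A via A→S A C: +{a}
  S: {a}  A: {a,b}  B: {b}  C: {a}
[3] done
  S: {a}  A: {a,b}  B: {b}  C: {a}

FOLLOW iteration:
seed FOLLOW(S) with $
pass 1:
  A→S A C: FOLLOW(S) ⊇ FIRST(A) = {a,b}; new: +{a,b}
  A→S A C: FOLLOW(A) ⊇ FIRST(C) = {a}; new: +{a}
  A→S A C: FOLLOW(C) ⊇ FOLLOW(A) ⊇ {a}; new: +{a}
  S→C A C: FOLLOW(C) ⊇ FIRST(A) = {a,b}; new: +{b}
  S→C A C: FOLLOW(C) ⊇ FOLLOW(S) ⊇ {$,a,b}; new: +{$}
  S→a B: FOLLOW(B) ⊇ FOLLOW(S) ⊇ {$,a,b}; new: +{$,a,b}
  FOLLOW(S)={$,a,b}  FOLLOW(A)={a}  FOLLOW(B)={$,a,b}  FOLLOW(C)={$,a,b}
pass 2:
  C→S b A: FOLLOW(A) ⊇ FOLLOW(C) ⊇ {$,a,b}; new: +{$,b}
  FOLLOW(S)={$,a,b}  FOLLOW(A)={$,a,b}  FOLLOW(B)={$,a,b}  FOLLOW(C)={$,a,b}
pass 3: — fixpoint
  FOLLOW(S)={$,a,b}  FOLLOW(A)={$,a,b}  FOLLOW(B)={$,a,b}  FOLLOW(C)={$,a,b}

FOLLOW(A) = ["$", "a", "b"]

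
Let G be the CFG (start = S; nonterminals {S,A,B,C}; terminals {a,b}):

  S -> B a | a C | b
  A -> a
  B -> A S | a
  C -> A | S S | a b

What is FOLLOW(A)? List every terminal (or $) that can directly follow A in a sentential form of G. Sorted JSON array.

FIRST iteration:
round 1:
  A via A→a: +{a}
  B via B→A S: +{a}
  C via C→A: +{a}
  S via S→B a: +{a}
  S via S→b: +{b}
  FIRST(S)={a,b}  FIRST(A)={a}  FIRST(B)={a}  FIRST(C)={a}
round 2:
  C via C→S S: +{b}
  FIRST(S)={a,b}  FIRST(A)={a}  FIRST(B)={a}  FIRST(C)={a,b}
round 3: — fixpoint
  FIRST(S)={a,b}  FIRST(A)={a}  FIRST(B)={a}  FIRST(C)={a,b}

Compute FOLLOW by fixpoint:
initialize: $ ∈ FOLLOW(S)
iter 1:
  B→A S: FOLLOW(A) ⊇ FIRST(S) = {a,b}; new: +{a,b}
  C→S S: FOLLOW(S) ⊇ FIRST(S) = {a,b}; new: +{a,b}
  S→B a: FOLLOW(B) ⊇ FIRST(a) = {a}; new: +{a}
  S→a C: FOLLOW(C) ⊇ FOLLOW(S) ⊇ {$,a,b}; new: +{$,a,b}
  S: {$,a,b}  A: {a,b}  B: {a}  C: {$,a,b}
iter 2:
  C→A: FOLLOW(A) ⊇ FOLLOW(C) ⊇ {$,a,b}; new: +{$}
  S: {$,a,b}  A: {$,a,b}  B: {a}  C: {$,a,b}
iter 3: done
  S: {$,a,b}  A: {$,a,b}  B: {a}  C: {$,a,b}

FOLLOW(A) = ["$", "a", "b"]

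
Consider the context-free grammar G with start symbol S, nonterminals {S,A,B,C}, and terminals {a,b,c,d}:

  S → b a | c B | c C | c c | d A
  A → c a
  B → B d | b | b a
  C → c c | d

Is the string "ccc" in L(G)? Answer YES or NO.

Convert to CNF:
  S -> T0 B | T0 C | T0 T0 | T2 A | T3 T1
  A -> T0 T1
  B -> B T2 | T3 T1 | b
  C -> T0 T0 | d
  T0 -> c
  T1 -> a
  T2 -> d
  T3 -> b

CYK fill:
  [0..0]={T0}  "c"  orig:{}
  [1..1]={T0}  "c"  orig:{}
  [2..2]={T0}  "c"  orig:{}
  [0..1]={C,S}  "cc"
  [1..2]={C,S}  "cc"
  [0..2]={S}  "ccc"

S ∈ T[0,2] ⇒ YES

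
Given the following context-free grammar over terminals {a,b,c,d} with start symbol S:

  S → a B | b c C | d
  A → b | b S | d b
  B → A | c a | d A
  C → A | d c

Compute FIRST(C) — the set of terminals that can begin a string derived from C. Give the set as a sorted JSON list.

Compute FIRST by fixpoint:
round 1:
  A via A→b: +{b}
  A via A→d b: +{d}
  B via B→A: +{b,d}
  B via B→c a: +{c}
  C via C→A: +{b,d}
  S via S→a B: +{a}
  S via S→b c C: +{b}
  S via S→d: +{d}
  FIRST[S]={a,b,d}  FIRST[A]={b,d}  FIRST[B]={b,c,d}  FIRST[C]={b,d}
round 2: (no change)
  FIRST[S]={a,b,d}  FIRST[A]={b,d}  FIRST[B]={b,c,d}  FIRST[C]={b,d}

FIRST(C) = ["b", "d"]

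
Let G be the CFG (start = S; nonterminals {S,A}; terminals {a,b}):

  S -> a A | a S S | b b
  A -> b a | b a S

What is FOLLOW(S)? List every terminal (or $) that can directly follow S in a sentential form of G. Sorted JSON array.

FIRST sets, iterate to fixpoint:
[1]
  A via A→b a: +{b}
  S via S→a A: +{a}
  S via S→b b: +{b}
  FIRST(S)={a,b}  FIRST(A)={b}
[2] done
  FIRST(S)={a,b}  FIRST(A)={b}

FOLLOW iteration:
FOLLOW(S) := {$}
round 1:
  S→a A: FOLLOW(A) ⊇ FOLLOW(S) ⊇ {$}; new: +{$}
  S→a S S: FOLLOW(S) ⊇ FIRST(S) = {a,b}; new: +{a,b}
  S: {$,a,b}  A: {$}
round 2:
  S→a A: FOLLOW(A) ⊇ FOLLOW(S) ⊇ {$,a,b}; new: +{a,b}
  S: {$,a,b}  A: {$,a,b}
round 3: done
  S: {$,a,b}  A: {$,a,b}

FOLLOW(S) = ["$", "a", "b"]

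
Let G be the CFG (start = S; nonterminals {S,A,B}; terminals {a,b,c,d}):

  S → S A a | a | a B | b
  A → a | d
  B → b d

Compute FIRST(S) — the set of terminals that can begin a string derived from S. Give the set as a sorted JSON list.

FIRST sets, iterate to fixpoint:
iter 1:
  A via A→a: +{a}
  A via A→d: +{d}
  B via B→b d: +{b}
  S via S→a: +{a}
  S via S→b: +{b}
  FIRST[S]={a,b}  FIRST[A]={a,d}  FIRST[B]={b}
iter 2: done
  FIRST[S]={a,b}  FIRST[A]={a,d}  FIRST[B]={b}

FIRST(S) = ["a", "b"]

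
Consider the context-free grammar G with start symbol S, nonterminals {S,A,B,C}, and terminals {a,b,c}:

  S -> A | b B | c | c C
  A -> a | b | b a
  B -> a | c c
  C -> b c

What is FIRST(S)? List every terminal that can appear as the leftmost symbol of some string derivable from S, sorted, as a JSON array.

FIRST iteration:
iter 1:
  A via A→a: +{a}
  A via A→b: +{b}
  B via B→a: +{a}
  B via B→c c: +{c}
  C via C→b c: +{b}
  S via S→A: +{a,b}
  S via S→c: +{c}
  FIRST[S]={a,b,c}  FIRST[A]={a,b}  FIRST[B]={a,c}  FIRST[C]={b}
iter 2: — fixpoint
  FIRST[S]={a,b,c}  FIRST[A]={a,b}  FIRST[B]={a,c}  FIRST[C]={b}

FIRST(S) = ["a", "b", "c"]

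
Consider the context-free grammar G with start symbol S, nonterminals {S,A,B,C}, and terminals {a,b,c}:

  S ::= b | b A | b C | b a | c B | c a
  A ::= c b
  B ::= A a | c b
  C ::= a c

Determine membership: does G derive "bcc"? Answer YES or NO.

CNF form of G:
  S -> T0 B | T0 T2 | T1 A | T1 C | T1 T2 | b
  A -> T0 T1
  B -> A T2 | T0 T1
  C -> T2 T0
  T0 -> c
  T1 -> b
  T2 -> a

CYK fill:
  [0..0]={S,T1}  "b"  orig:{S}
  [1..1]={T0}  "c"  orig:{}
  [2..2]={T0}  "c"  orig:{}
  [0..1]=∅  "bc"
  [1..2]=∅  "cc"
  [0..2]=∅  "bcc"

S ∉ T[0,2] ⇒ NO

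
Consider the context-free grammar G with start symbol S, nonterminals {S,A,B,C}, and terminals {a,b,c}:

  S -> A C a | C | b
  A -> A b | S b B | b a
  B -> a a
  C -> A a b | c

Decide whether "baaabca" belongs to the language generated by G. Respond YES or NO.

Convert to CNF:
  S -> A X4 | A X5 | b | c
  A -> A T0 | S X2 | T0 T1
  B -> T1 T1
  C -> A X3 | c
  T0 -> b
  T1 -> a
  X2 -> T0 B
  X3 -> T1 T0
  X4 -> C T1
  X5 -> T1 T0

CYK table (by increasing span):
  [0..0]={S,T0}  "b"  orig:{S}
  [1..1]={T1}  "a"  orig:{}
  [2..2]={T1}  "a"  orig:{}
  [3..3]={T1}  "a"  orig:{}
  [4..4]={S,T0}  "b"  orig:{S}
  [5..5]={C,S}  "c"
  [6..6]={T1}  "a"  orig:{}
  [0..1]={A}  "ba"
  [1..2]={B}  "aa"
  [2..3]={B}  "aa"
  [3..4]={X3,X5}  "ab"  orig:{}
  [4..5]=∅  "bc"
  [5..6]={X4}  "ca"  orig:{}
  [0..2]={X2}  "baa"  orig:{}
  [1..3]=∅  "aaa"
  [2..4]=∅  "aab"
  [3..5]=∅  "abc"
  [4..6]=∅  "bca"
  [0..3]=∅  "baaa"
  [1..4]=∅  "aaab"
  [2..5]=∅  "aabc"
  [3..6]=∅  "abca"
  [0..4]=∅  "baaab"
  [1..5]=∅  "aaabc"
  [2..6]=∅  "aabca"
  [0..5]=∅  "baaabc"
  [1..6]=∅  "aaabca"
  [0..6]=∅  "baaabca"

S ∉ T[0,6] ⇒ NO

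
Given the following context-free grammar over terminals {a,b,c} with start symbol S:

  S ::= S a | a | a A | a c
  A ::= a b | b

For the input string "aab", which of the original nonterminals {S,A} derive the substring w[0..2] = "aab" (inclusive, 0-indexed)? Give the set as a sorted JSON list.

Convert to CNF:
  S -> S T0 | T0 A | T0 T2 | a
  A -> T0 T1 | b
  T0 -> a
  T1 -> b
  T2 -> c

Fill CYK table bottom-up — only the sub-triangle for w[0..2]:
  T[0,0] 'a' = {S,T0}  orig:{S}
  T[1,1] 'a' = {S,T0}  orig:{S}
  T[2,2] 'b' = {A,T1}  orig:{A}
  T[0,1] 'aa' = {S}
  T[1,2] 'ab' = {A,S}
  T[0,2] 'aab' = {S}

Original NTs in T[0,2] deriving "aab": ["S"]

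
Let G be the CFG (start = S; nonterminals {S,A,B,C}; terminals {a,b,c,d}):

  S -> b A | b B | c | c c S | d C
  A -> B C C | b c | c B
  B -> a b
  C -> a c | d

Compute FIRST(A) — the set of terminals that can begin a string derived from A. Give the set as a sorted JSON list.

FIRST sets, iterate to fixpoint:
round 1:
  A via A→b c: +{b}
  A via A→c B: +{c}
  B via B→a b: +{a}
  C via C→a c: +{a}
  C via C→d: +{d}
  S via S→b A: +{b}
  S via S→c: +{c}
  S via S→d C: +{d}
  FIRST(S)={b,c,d}  FIRST(A)={b,c}  FIRST(B)={a}  FIRST(C)={a,d}
round 2:
  A via A→B C C: +{a}
  FIRST(S)={b,c,d}  FIRST(A)={a,b,c}  FIRST(B)={a}  FIRST(C)={a,d}
round 3: (no change)
  FIRST(S)={b,c,d}  FIRST(A)={a,b,c}  FIRST(B)={a}  FIRST(C)={a,d}

FIRST(A) = ["a", "b", "c"]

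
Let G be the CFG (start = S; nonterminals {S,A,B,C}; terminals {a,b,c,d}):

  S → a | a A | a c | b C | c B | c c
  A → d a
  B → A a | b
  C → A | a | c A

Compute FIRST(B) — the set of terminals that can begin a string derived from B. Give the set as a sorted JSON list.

FIRST iteration:
[1]
  A via A→d a: +{d}
  B via B→A a: +{d}
  B via B→b: +{b}
  C via C→A: +{d}
  C via C→a: +{a}
  C via C→c A: +{c}
  S via S→a: +{a}
  S via S→b C: +{b}
  S via S→c B: +{c}
  S: {a,b,c}  A: {d}  B: {b,d}  C: {a,c,d}
[2] done
  S: {a,b,c}  A: {d}  B: {b,d}  C: {a,c,d}

FIRST(B) = ["b", "d"]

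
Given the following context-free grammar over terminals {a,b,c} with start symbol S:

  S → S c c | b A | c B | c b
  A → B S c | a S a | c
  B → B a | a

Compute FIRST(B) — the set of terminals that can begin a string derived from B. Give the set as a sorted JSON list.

FIRST sets, iterate to fixpoint:
pass 1:
  A via A→a S a: +{a}
  A via A→c: +{c}
  B via B→a: +{a}
  S via S→b A: +{b}
  S via S→c B: +{c}
  FIRST[S]={b,c}  FIRST[A]={a,c}  FIRST[B]={a}
pass 2: (stable)
  FIRST[S]={b,c}  FIRST[A]={a,c}  FIRST[B]={a}

FIRST(B) = ["a"]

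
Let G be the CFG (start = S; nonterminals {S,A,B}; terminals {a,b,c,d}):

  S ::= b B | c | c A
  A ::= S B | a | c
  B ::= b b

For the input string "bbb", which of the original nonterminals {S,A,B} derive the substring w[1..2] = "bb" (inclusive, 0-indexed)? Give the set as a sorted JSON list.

CNF form of G:
  S -> T0 B | T1 A | c
  A -> S B | a | c
  B -> T0 T0
  T0 -> b
  T1 -> c

CYK table (by increasing span), restricted to cells inside w[1..2]:
  [1..1]={T0}  "b"  orig:{}
  [2..2]={T0}  "b"  orig:{}
  [1..2]={B}  "bb"

Original NTs in T[1,2] deriving "bb": ["B"]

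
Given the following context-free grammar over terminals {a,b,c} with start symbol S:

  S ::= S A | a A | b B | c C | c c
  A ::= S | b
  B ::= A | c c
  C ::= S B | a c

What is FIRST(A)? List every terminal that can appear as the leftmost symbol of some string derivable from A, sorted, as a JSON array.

FIRST sets, iterate to fixpoint:
iter 1:
  A via A→b: +{b}
  B via B→A: +{b}
  B via B→c c: +{c}
  C via C→a c: +{a}
  S via S→a A: +{a}
  S via S→b B: +{b}
  S via S→c C: +{c}
  FIRST[S]={a,b,c}  FIRST[A]={b}  FIRST[B]={b,c}  FIRST[C]={a}
iter 2:
  A via A→S: +{a,c}
  B via B→A: +{a}
  C via C→S B: +{b,c}
  FIRST[S]={a,b,c}  FIRST[A]={a,b,c}  FIRST[B]={a,b,c}  FIRST[C]={a,b,c}
iter 3: (no change)
  FIRST[S]={a,b,c}  FIRST[A]={a,b,c}  FIRST[B]={a,b,c}  FIRST[C]={a,b,c}

FIRST(A) = ["a", "b", "c"]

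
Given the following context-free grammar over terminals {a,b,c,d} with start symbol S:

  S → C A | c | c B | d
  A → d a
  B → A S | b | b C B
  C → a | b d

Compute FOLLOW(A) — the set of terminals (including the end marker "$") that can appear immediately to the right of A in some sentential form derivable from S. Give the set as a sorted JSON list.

FIRST sets, iterate to fixpoint:
round 1:
  A via A→d a: +{d}
  B via B→A S: +{d}
  B via B→b: +{b}
  C via C→a: +{a}
  C via C→b d: +{b}
  S via S→C A: +{a,b}
  S via S→c: +{c}
  S via S→d: +{d}
  FIRST[S]={a,b,c,d}  FIRST[A]={d}  FIRST[B]={b,d}  FIRST[C]={a,b}
round 2: (stable)
  FIRST[S]={a,b,c,d}  FIRST[A]={d}  FIRST[B]={b,d}  FIRST[C]={a,b}

FOLLOW iteration:
initialize: $ ∈ FOLLOW(S)
[1]
  B→A S: FOLLOW(A) ⊇ FIRST(S) = {a,b,c,d}; new: +{a,b,c,d}
  B→b C B: FOLLOW(C) ⊇ FIRST(B) = {b,d}; new: +{b,d}
  S→C A: FOLLOW(A) ⊇ FOLLOW(S) ⊇ {$}; new: +{$}
  S→c B: FOLLOW(B) ⊇ FOLLOW(S) ⊇ {$}; new: +{$}
  FOLLOW(S)={$}  FOLLOW(A)={$,a,b,c,d}  FOLLOW(B)={$}  FOLLOW(C)={b,d}
[2] done
  FOLLOW(S)={$}  FOLLOW(A)={$,a,b,c,d}  FOLLOW(B)={$}  FOLLOW(C)={b,d}

FOLLOW(A) = ["$", "a", "b", "c", "d"]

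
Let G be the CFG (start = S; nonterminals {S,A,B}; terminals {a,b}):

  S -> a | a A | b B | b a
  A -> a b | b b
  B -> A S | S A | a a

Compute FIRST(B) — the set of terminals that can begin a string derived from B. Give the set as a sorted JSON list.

FIRST sets, iterate to fixpoint:
[1]
  A via A→a b: +{a}
  A via A→b b: +{b}
  B via B→A S: +{a,b}
  S via S→a: +{a}
  S via S→b B: +{b}
  FIRST(S)={a,b}  FIRST(A)={a,b}  FIRST(B)={a,b}
[2] — fixpoint
  FIRST(S)={a,b}  FIRST(A)={a,b}  FIRST(B)={a,b}

FIRST(B) = ["a", "b"]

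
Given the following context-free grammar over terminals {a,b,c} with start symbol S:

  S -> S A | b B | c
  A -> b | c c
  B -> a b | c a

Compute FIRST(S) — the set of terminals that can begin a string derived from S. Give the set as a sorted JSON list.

Compute FIRST by fixpoint:
[1]
  A via A→b: +{b}
  A via A→c c: +{c}
  B via B→a b: +{a}
  B via B→c a: +{c}
  S via S→b B: +{b}
  S via S→c: +{c}
  FIRST(S)={b,c}  FIRST(A)={b,c}  FIRST(B)={a,c}
[2] (no change)
  FIRST(S)={b,c}  FIRST(A)={b,c}  FIRST(B)={a,c}

FIRST(S) = ["b", "c"]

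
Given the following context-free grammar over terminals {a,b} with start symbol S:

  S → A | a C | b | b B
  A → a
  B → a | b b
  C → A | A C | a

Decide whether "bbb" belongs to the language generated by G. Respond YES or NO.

CNF form of G:
  S -> T0 B | T1 C | a | b
  A -> a
  B -> T0 T0 | a
  C -> A C | a
  T0 -> b
  T1 -> a

CYK fill:
  [0..0]={S,T0}  "b"  orig:{S}
  [1..1]={S,T0}  "b"  orig:{S}
  [2..2]={S,T0}  "b"  orig:{S}
  [0..1]={B}  "bb"
  [1..2]={B}  "bb"
  [0..2]={S}  "bbb"

S ∈ T[0,2] ⇒ YES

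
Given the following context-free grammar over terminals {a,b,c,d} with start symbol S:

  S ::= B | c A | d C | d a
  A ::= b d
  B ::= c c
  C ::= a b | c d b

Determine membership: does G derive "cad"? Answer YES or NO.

Convert to CNF:
  S -> T1 C | T1 T3 | T2 A | T2 T2
  A -> T0 T1
  B -> T2 T2
  C -> T2 X4 | T3 T0
  T0 -> b
  T1 -> d
  T2 -> c
  T3 -> a
  X4 -> T1 T0

Fill CYK table bottom-up:
  [0..0]={T2}  "c"  orig:{}
  [1..1]={T3}  "a"  orig:{}
  [2..2]={T1}  "d"  orig:{}
  [0..1]=∅  "ca"
  [1..2]=∅  "ad"
  [0..2]=∅  "cad"

S ∉ T[0,2] ⇒ NO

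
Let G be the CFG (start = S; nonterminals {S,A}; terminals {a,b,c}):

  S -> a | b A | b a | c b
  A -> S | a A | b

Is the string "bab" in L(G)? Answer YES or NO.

Convert to CNF:
  S -> T1 A | T1 T0 | T2 T1 | a
  A -> T0 A | T1 A | T1 T0 | T2 T1 | a | b
  T0 -> a
  T1 -> b
  T2 -> c

CYK fill:
  T[0,0] 'b' = {A,T1}  orig:{A}
  T[1,1] 'a' = {A,S,T0}  orig:{A,S}
  T[2,2] 'b' = {A,T1}  orig:{A}
  T[0,1] 'ba' = {A,S}
  T[1,2] 'ab' = {A}
  T[0,2] 'bab' = {A,S}

S ∈ T[0,2] ⇒ YES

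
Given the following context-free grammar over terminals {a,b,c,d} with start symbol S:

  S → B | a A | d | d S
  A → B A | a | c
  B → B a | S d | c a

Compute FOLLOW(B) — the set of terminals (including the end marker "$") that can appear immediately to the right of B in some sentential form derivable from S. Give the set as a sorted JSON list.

FIRST sets, iterate to fixpoint:
pass 1:
  A via A→a: +{a}
  A via A→c: +{c}
  B via B→c a: +{c}
  S via S→B: +{c}
  S via S→a A: +{a}
  S via S→d: +{d}
  FIRST[S]={a,c,d}  FIRST[A]={a,c}  FIRST[B]={c}
pass 2:
  B via B→S d: +{a,d}
  FIRST[S]={a,c,d}  FIRST[A]={a,c}  FIRST[B]={a,c,d}
pass 3:
  A via A→B A: +{d}
  FIRST[S]={a,c,d}  FIRST[A]={a,c,d}  FIRST[B]={a,c,d}
pass 4: (no change)
  FIRST[S]={a,c,d}  FIRST[A]={a,c,d}  FIRST[B]={a,c,d}

Compute FOLLOW by fixpoint:
seed FOLLOW(S) with $
round 1:
  A→B A: FOLLOW(B) ⊇ FIRST(A) = {a,c,d}; new: +{a,c,d}
  B→S d: FOLLOW(S) ⊇ FIRST(d) = {d}; new: +{d}
  S→B: FOLLOW(B) ⊇ FOLLOW(S) ⊇ {$,d}; new: +{$}
  S→a A: FOLLOW(A) ⊇ FOLLOW(S) ⊇ {$,d}; new: +{$,d}
  S: {$,d}  A: {$,d}  B: {$,a,c,d}
round 2: done
  S: {$,d}  A: {$,d}  B: {$,a,c,d}

FOLLOW(B) = ["$", "a", "c", "d"]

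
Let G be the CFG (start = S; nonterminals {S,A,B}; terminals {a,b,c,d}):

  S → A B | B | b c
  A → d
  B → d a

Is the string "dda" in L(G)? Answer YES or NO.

Convert to CNF:
  S -> A B | T0 T1 | T2 T3
  A -> d
  B -> T0 T1
  T0 -> d
  T1 -> a
  T2 -> b
  T3 -> c

CYK fill:
  [0..0]={A,T0}  "d"  orig:{A}
  [1..1]={A,T0}  "d"  orig:{A}
  [2..2]={T1}  "a"  orig:{}
  [0..1]=∅  "dd"
  [1..2]={B,S}  "da"
  [0..2]={S}  "dda"

S ∈ T[0,2] ⇒ YES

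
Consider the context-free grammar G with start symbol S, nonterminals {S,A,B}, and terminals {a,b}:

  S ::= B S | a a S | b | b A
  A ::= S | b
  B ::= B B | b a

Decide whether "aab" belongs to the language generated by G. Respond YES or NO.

Convert to CNF:
  S -> B S | T0 X3 | T1 A | b
  A -> B S | T0 X2 | T1 A | b
  B -> B B | T1 T0
  T0 -> a
  T1 -> b
  X2 -> T0 S
  X3 -> T0 S

CYK fill:
  [0..0]={T0}  "a"  orig:{}
  [1..1]={T0}  "a"  orig:{}
  [2..2]={A,S,T1}  "b"  orig:{A,S}
  [0..1]=∅  "aa"
  [1..2]={X2,X3}  "ab"  orig:{}
  [0..2]={A,S}  "aab"

S ∈ T[0,2] ⇒ YES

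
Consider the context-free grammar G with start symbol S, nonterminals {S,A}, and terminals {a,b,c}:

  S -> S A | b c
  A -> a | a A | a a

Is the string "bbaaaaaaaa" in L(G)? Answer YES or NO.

CNF form of G:
  S -> S A | T1 T2
  A -> T0 A | T0 T0 | a
  T0 -> a
  T1 -> b
  T2 -> c

CYK fill:
  [0..0]={T1}  "b"  orig:{}
  [1..1]={T1}  "b"  orig:{}
  [2..2]={A,T0}  "a"  orig:{A}
  [3..3]={A,T0}  "a"  orig:{A}
  [4..4]={A,T0}  "a"  orig:{A}
  [5..5]={A,T0}  "a"  orig:{A}
  [6..6]={A,T0}  "a"  orig:{A}
  [7..7]={A,T0}  "a"  orig:{A}
  [8..8]={A,T0}  "a"  orig:{A}
  [9..9]={A,T0}  "a"  orig:{A}
  [0..1]=∅  "bb"
  [1..2]=∅  "ba"
  [2..3]={A}  "aa"
  [3..4]={A}  "aa"
  [4..5]={A}  "aa"
  [5..6]={A}  "aa"
  [6..7]={A}  "aa"
  [7..8]={A}  "aa"
  [8..9]={A}  "aa"
  [0..2]=∅  "bba"
  [1..3]=∅  "baa"
  [2..4]={A}  "aaa"
  [3..5]={A}  "aaa"
  [4..6]={A}  "aaa"
  [5..7]={A}  "aaa"
  [6..8]={A}  "aaa"
  [7..9]={A}  "aaa"
  [0..3]=∅  "bbaa"
  [1..4]=∅  "baaa"
  [2..5]={A}  "aaaa"
  [3..6]={A}  "aaaa"
  [4..7]={A}  "aaaa"
  [5..8]={A}  "aaaa"
  [6..9]={A}  "aaaa"
  [0..4]=∅  "bbaaa"
  [1..5]=∅  "baaaa"
  [2..6]={A}  "aaaaa"
  [3..7]={A}  "aaaaa"
  [4..8]={A}  "aaaaa"
  [5..9]={A}  "aaaaa"
  [0..5]=∅  "bbaaaa"
  [1..6]=∅  "baaaaa"
  [2..7]={A}  "aaaaaa"
  [3..8]={A}  "aaaaaa"
  [4..9]={A}  "aaaaaa"
  [0..6]=∅  "bbaaaaa"
  [1..7]=∅  "baaaaaa"
  [2..8]={A}  "aaaaaaa"
  [3..9]={A}  "aaaaaaa"
  [0..7]=∅  "bbaaaaaa"
  [1..8]=∅  "baaaaaaa"
  [2..9]={A}  "aaaaaaaa"
  [0..8]=∅  "bbaaaaaaa"
  [1..9]=∅  "baaaaaaaa"
  [0..9]=∅  "bbaaaaaaaa"

S ∉ T[0,9] ⇒ NO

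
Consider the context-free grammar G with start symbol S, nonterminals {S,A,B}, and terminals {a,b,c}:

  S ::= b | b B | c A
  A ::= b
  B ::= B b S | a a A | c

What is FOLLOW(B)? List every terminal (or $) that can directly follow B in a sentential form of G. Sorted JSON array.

Compute FIRST by fixpoint:
iter 1:
  A via A→b: +{b}
  B via B→a a A: +{a}
  B via B→c: +{c}
  S via S→b: +{b}
  S via S→c A: +{c}
  FIRST(S)={b,c}  FIRST(A)={b}  FIRST(B)={a,c}
iter 2: done
  FIRST(S)={b,c}  FIRST(A)={b}  FIRST(B)={a,c}

Compute FOLLOW by fixpoint:
seed FOLLOW(S) with $
[1]
  B→B b S: FOLLOW(B) ⊇ FIRST(b) = {b}; new: +{b}
  B→B b S: FOLLOW(S) ⊇ FOLLOW(B) ⊇ {b}; new: +{b}
  B→a a A: FOLLOW(A) ⊇ FOLLOW(B) ⊇ {b}; new: +{b}
  S→b B: FOLLOW(B) ⊇ FOLLOW(S) ⊇ {$,b}; new: +{$}
  S→c A: FOLLOW(A) ⊇ FOLLOW(S) ⊇ {$,b}; new: +{$}
  S: {$,b}  A: {$,b}  B: {$,b}
[2] (stable)
  S: {$,b}  A: {$,b}  B: {$,b}

FOLLOW(B) = ["$", "b"]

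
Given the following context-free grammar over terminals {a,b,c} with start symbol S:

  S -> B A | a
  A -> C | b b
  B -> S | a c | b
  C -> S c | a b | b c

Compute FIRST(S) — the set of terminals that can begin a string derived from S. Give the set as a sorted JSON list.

FIRST iteration:
round 1:
  A via A→b b: +{b}
  B via B→a c: +{a}
  B via B→b: +{b}
  C via C→a b: +{a}
  C via C→b c: +{b}
  S via S→B A: +{a,b}
  S: {a,b}  A: {b}  B: {a,b}  C: {a,b}
round 2:
  A via A→C: +{a}
  S: {a,b}  A: {a,b}  B: {a,b}  C: {a,b}
round 3: done
  S: {a,b}  A: {a,b}  B: {a,b}  C: {a,b}

FIRST(S) = ["a", "b"]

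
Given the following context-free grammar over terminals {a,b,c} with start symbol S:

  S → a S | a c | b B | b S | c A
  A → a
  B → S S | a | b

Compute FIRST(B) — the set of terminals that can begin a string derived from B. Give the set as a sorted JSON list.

FIRST iteration:
pass 1:
  A via A→a: +{a}
  B via B→a: +{a}
  B via B→b: +{b}
  S via S→a S: +{a}
  S via S→b B: +{b}
  S via S→c A: +{c}
  FIRST(S)={a,b,c}  FIRST(A)={a}  FIRST(B)={a,b}
pass 2:
  B via B→S S: +{c}
  FIRST(S)={a,b,c}  FIRST(A)={a}  FIRST(B)={a,b,c}
pass 3: (no change)
  FIRST(S)={a,b,c}  FIRST(A)={a}  FIRST(B)={a,b,c}

FIRST(B) = ["a", "b", "c"]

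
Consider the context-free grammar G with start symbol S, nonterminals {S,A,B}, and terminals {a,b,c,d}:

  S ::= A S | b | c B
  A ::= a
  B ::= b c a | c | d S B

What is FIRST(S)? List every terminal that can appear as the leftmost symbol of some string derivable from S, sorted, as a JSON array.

FIRST iteration:
round 1:
  A via A→a: +{a}
  B via B→b c a: +{b}
  B via B→c: +{c}
  B via B→d S B: +{d}
  S via S→A S: +{a}
  S via S→b: +{b}
  S via S→c B: +{c}
  FIRST[S]={a,b,c}  FIRST[A]={a}  FIRST[B]={b,c,d}
round 2: done
  FIRST[S]={a,b,c}  FIRST[A]={a}  FIRST[B]={b,c,d}

FIRST(S) = ["a", "b", "c"]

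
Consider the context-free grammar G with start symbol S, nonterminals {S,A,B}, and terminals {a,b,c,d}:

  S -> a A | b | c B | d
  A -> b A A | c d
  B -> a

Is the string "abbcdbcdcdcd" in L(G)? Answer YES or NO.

CNF form of G:
  S -> T1 B | T3 A | b | d
  A -> T0 X4 | T1 T2
  B -> a
  T0 -> b
  T1 -> c
  T2 -> d
  T3 -> a
  X4 -> A A

CYK table (by increasing span):
  cell(0,0) a: {B,T3}  orig:{B}
  cell(1,1) b: {S,T0}  orig:{S}
  cell(2,2) b: {S,T0}  orig:{S}
  cell(3,3) c: {T1}  orig:{}
  cell(4,4) d: {S,T2}  orig:{S}
  cell(5,5) b: {S,T0}  orig:{S}
  cell(6,6) c: {T1}  orig:{}
  cell(7,7) d: {S,T2}  orig:{S}
  cell(8,8) c: {T1}  orig:{}
  cell(9,9) d: {S,T2}  orig:{S}
  cell(10,10) c: {T1}  orig:{}
  cell(11,11) d: {S,T2}  orig:{S}
  cell(0,1) ab: ∅
  cell(1,2) bb: ∅
  cell(2,3) bc: ∅
  cell(3,4) cd: {A}
  cell(4,5) db: ∅
  cell(5,6) bc: ∅
  cell(6,7) cd: {A}
  cell(7,8) dc: ∅
  cell(8,9) cd: {A}
  cell(9,10) dc: ∅
  cell(10,11) cd: {A}
  cell(0,2) abb: ∅
  cell(1,3) bbc: ∅
  cell(2,4) bcd: ∅
  cell(3,5) cdb: ∅
  cell(4,6) dbc: ∅
  cell(5,7) bcd: ∅
  cell(6,8) cdc: ∅
  cell(7,9) dcd: ∅
  cell(8,10) cdc: ∅
  cell(9,11) dcd: ∅
  cell(0,3) abbc: ∅
  cell(1,4) bbcd: ∅
  cell(2,5) bcdb: ∅
  cell(3,6) cdbc: ∅
  cell(4,7) dbcd: ∅
  cell(5,8) bcdc: ∅
  cell(6,9) cdcd: {X4}  orig:{}
  cell(7,10) dcdc: ∅
  cell(8,11) cdcd: {X4}  orig:{}
  cell(0,4) abbcd: ∅
  cell(1,5) bbcdb: ∅
  cell(2,6) bcdbc: ∅
  cell(3,7) cdbcd: ∅
  cell(4,8) dbcdc: ∅
  cell(5,9) bcdcd: {A}
  cell(6,10) cdcdc: ∅
  cell(7,11) dcdcd: ∅
  cell(0,5) abbcdb: ∅
  cell(1,6) bbcdbc: ∅
  cell(2,7) bcdbcd: ∅
  cell(3,8) cdbcdc: ∅
  cell(4,9) dbcdcd: ∅
  cell(5,10) bcdcdc: ∅
  cell(6,11) cdcdcd: ∅
  cell(0,6) abbcdbc: ∅
  cell(1,7) bbcdbcd: ∅
  cell(2,8) bcdbcdc: ∅
  cell(3,9) cdbcdcd: {X4}  orig:{}
  cell(4,10) dbcdcdc: ∅
  cell(5,11) bcdcdcd: {X4}  orig:{}
  cell(0,7) abbcdbcd: ∅
  cell(1,8) bbcdbcdc: ∅
  cell(2,9) bcdbcdcd: {A}
  cell(3,10) cdbcdcdc: ∅
  cell(4,11) dbcdcdcd: ∅
  cell(0,8) abbcdbcdc: ∅
  cell(1,9) bbcdbcdcd: ∅
  cell(2,10) bcdbcdcdc: ∅
  cell(3,11) cdbcdcdcd: ∅
  cell(0,9) abbcdbcdcd: ∅
  cell(1,10) bbcdbcdcdc: ∅
  cell(2,11) bcdbcdcdcd: {X4}  orig:{}
  cell(0,10) abbcdbcdcdc: ∅
  cell(1,11) bbcdbcdcdcd: {A}
  cell(0,11) abbcdbcdcdcd: {S}

S ∈ T[0,11] ⇒ YES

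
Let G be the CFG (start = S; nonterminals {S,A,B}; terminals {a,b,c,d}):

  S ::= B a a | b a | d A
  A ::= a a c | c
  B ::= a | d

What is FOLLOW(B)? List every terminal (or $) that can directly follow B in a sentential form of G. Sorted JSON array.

FIRST sets, iterate to fixpoint:
[1]
  A via A→a a c: +{a}
  A via A→c: +{c}
  B via B→a: +{a}
  B via B→d: +{d}
  S via S→B a a: +{a,d}
  S via S→b a: +{b}
  S: {a,b,d}  A: {a,c}  B: {a,d}
[2] (no change)
  S: {a,b,d}  A: {a,c}  B: {a,d}

FOLLOW iteration:
FOLLOW(S) := {$}
round 1:
  S→B a a: FOLLOW(B) ⊇ FIRST(a) = {a}; new: +{a}
  S→d A: FOLLOW(A) ⊇ FOLLOW(S) ⊇ {$}; new: +{$}
  S: {$}  A: {$}  B: {a}
round 2: — fixpoint
  S: {$}  A: {$}  B: {a}

FOLLOW(B) = ["a"]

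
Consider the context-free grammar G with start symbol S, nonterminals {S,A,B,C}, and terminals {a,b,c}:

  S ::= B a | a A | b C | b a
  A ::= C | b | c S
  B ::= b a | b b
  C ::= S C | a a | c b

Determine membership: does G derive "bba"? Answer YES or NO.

Convert to CNF:
  S -> B T0 | T0 A | T2 C | T2 T0
  A -> S C | T0 T0 | T1 S | T1 T2 | b
  B -> T2 T0 | T2 T2
  C -> S C | T0 T0 | T1 T2
  T0 -> a
  T1 -> c
  T2 -> b

Fill CYK table bottom-up:
  [0..0]={A,T2}  "b"  orig:{A}
  [1..1]={A,T2}  "b"  orig:{A}
  [2..2]={T0}  "a"  orig:{}
  [0..1]={B}  "bb"
  [1..2]={B,S}  "ba"
  [0..2]={S}  "bba"

S ∈ T[0,2] ⇒ YES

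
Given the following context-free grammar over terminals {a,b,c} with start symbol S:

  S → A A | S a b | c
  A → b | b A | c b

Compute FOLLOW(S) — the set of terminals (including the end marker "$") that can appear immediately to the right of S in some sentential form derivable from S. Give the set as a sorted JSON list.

Compute FIRST by fixpoint:
round 1:
  A via A→b: +{b}
  A via A→c b: +{c}
  S via S→A A: +{b,c}
  FIRST(S)={b,c}  FIRST(A)={b,c}
round 2: (stable)
  FIRST(S)={b,c}  FIRST(A)={b,c}

Compute FOLLOW by fixpoint:
FOLLOW(S) := {$}
round 1:
  S→A A: FOLLOW(A) ⊇ FIRST(A) = {b,c}; new: +{b,c}
  S→A A: FOLLOW(A) ⊇ FOLLOW(S) ⊇ {$}; new: +{$}
  S→S a b: FOLLOW(S) ⊇ FIRST(a) = {a}; new: +{a}
  FOLLOW(S)={$,a}  FOLLOW(A)={$,b,c}
round 2:
  S→A A: FOLLOW(A) ⊇ FOLLOW(S) ⊇ {$,a}; new: +{a}
  FOLLOW(S)={$,a}  FOLLOW(A)={$,a,b,c}
round 3: done
  FOLLOW(S)={$,a}  FOLLOW(A)={$,a,b,c}

FOLLOW(S) = ["$", "a"]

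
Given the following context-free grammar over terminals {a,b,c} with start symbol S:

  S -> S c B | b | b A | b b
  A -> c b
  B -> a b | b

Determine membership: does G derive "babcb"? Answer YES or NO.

Convert to CNF:
  S -> S X3 | T1 A | T1 T1 | b
  A -> T0 T1
  B -> T2 T1 | b
  T0 -> c
  T1 -> b
  T2 -> a
  X3 -> T0 B

Fill CYK table bottom-up:
  cell(0,0) b: {B,S,T1}  orig:{B,S}
  cell(1,1) a: {T2}  orig:{}
  cell(2,2) b: {B,S,T1}  orig:{B,S}
  cell(3,3) c: {T0}  orig:{}
  cell(4,4) b: {B,S,T1}  orig:{B,S}
  cell(0,1) ba: ∅
  cell(1,2) ab: {B}
  cell(2,3) bc: ∅
  cell(3,4) cb: {A,X3}  orig:{A}
  cell(0,2) bab: ∅
  cell(1,3) abc: ∅
  cell(2,4) bcb: {S}
  cell(0,3) babc: ∅
  cell(1,4) abcb: ∅
  cell(0,4) babcb: ∅

S ∉ T[0,4] ⇒ NO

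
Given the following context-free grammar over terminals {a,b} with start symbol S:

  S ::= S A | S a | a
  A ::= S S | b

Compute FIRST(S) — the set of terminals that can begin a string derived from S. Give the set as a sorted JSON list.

Compute FIRST by fixpoint:
round 1:
  A via A→b: +{b}
  S via S→a: +{a}
  S: {a}  A: {b}
round 2:
  A via A→S S: +{a}
  S: {a}  A: {a,b}
round 3: (no change)
  S: {a}  A: {a,b}

FIRST(S) = ["a"]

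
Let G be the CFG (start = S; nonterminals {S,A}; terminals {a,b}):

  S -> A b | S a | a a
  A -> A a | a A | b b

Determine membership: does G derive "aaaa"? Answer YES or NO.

CNF form of G:
  S -> A T1 | S T0 | T0 T0
  A -> A T0 | T0 A | T1 T1
  T0 -> a
  T1 -> b

Fill CYK table bottom-up:
  [0..0]={T0}  "a"  orig:{}
  [1..1]={T0}  "a"  orig:{}
  [2..2]={T0}  "a"  orig:{}
  [3..3]={T0}  "a"  orig:{}
  [0..1]={S}  "aa"
  [1..2]={S}  "aa"
  [2..3]={S}  "aa"
  [0..2]={S}  "aaa"
  [1..3]={S}  "aaa"
  [0..3]={S}  "aaaa"

S ∈ T[0,3] ⇒ YES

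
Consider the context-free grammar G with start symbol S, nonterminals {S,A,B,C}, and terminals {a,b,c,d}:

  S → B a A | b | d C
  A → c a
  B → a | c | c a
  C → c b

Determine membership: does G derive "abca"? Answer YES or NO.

CNF form of G:
  S -> B X4 | T3 C | b
  A -> T0 T1
  B -> T0 T1 | a | c
  C -> T0 T2
  T0 -> c
  T1 -> a
  T2 -> b
  T3 -> d
  X4 -> T1 A

Fill CYK table bottom-up:
  T[0,0] 'a' = {B,T1}  orig:{B}
  T[1,1] 'b' = {S,T2}  orig:{S}
  T[2,2] 'c' = {B,T0}  orig:{B}
  T[3,3] 'a' = {B,T1}  orig:{B}
  T[0,1] 'ab' = ∅
  T[1,2] 'bc' = ∅
  T[2,3] 'ca' = {A,B}
  T[0,2] 'abc' = ∅
  T[1,3] 'bca' = ∅
  T[0,3] 'abca' = ∅

S ∉ T[0,3] ⇒ NO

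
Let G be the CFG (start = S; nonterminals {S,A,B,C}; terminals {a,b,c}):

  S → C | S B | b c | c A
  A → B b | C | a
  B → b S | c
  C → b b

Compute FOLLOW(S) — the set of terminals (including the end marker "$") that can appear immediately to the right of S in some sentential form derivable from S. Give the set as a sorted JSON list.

FIRST sets, iterate to fixpoint:
[1]
  A via A→a: +{a}
  B via B→b S: +{b}
  B via B→c: +{c}
  C via C→b b: +{b}
  S via S→C: +{b}
  S via S→c A: +{c}
  FIRST(S)={b,c}  FIRST(A)={a}  FIRST(B)={b,c}  FIRST(C)={b}
[2]
  A via A→B b: +{b,c}
  FIRST(S)={b,c}  FIRST(A)={a,b,c}  FIRST(B)={b,c}  FIRST(C)={b}
[3] (no change)
  FIRST(S)={b,c}  FIRST(A)={a,b,c}  FIRST(B)={b,c}  FIRST(C)={b}

FOLLOW sets:
FOLLOW(S) := {$}
pass 1:
  A→B b: FOLLOW(B) ⊇ FIRST(b) = {b}; new: +{b}
  B→b S: FOLLOW(S) ⊇ FOLLOW(B) ⊇ {b}; new: +{b}
  S→C: FOLLOW(C) ⊇ FOLLOW(S) ⊇ {$,b}; new: +{$,b}
  S→S B: FOLLOW(S) ⊇ FIRST(B) = {b,c}; new: +{c}
  S→S B: FOLLOW(B) ⊇ FOLLOW(S) ⊇ {$,b,c}; new: +{$,c}
  S→c A: FOLLOW(A) ⊇ FOLLOW(S) ⊇ {$,b,c}; new: +{$,b,c}
  FOLLOW[S]={$,b,c}  FOLLOW[A]={$,b,c}  FOLLOW[B]={$,b,c}  FOLLOW[C]={$,b}
pass 2:
  A→C: FOLLOW(C) ⊇ FOLLOW(A) ⊇ {$,b,c}; new: +{c}
  FOLLOW[S]={$,b,c}  FOLLOW[A]={$,b,c}  FOLLOW[B]={$,b,c}  FOLLOW[C]={$,b,c}
pass 3: — fixpoint
  FOLLOW[S]={$,b,c}  FOLLOW[A]={$,b,c}  FOLLOW[B]={$,b,c}  FOLLOW[C]={$,b,c}

FOLLOW(S) = ["$", "b", "c"]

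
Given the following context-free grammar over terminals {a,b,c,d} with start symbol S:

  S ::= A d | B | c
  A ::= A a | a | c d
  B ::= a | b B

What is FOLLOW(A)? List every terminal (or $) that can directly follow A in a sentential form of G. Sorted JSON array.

FIRST iteration:
round 1:
  A via A→a: +{a}
  A via A→c d: +{c}
  B via B→a: +{a}
  B via B→b B: +{b}
  S via S→A d: +{a,c}
  S via S→B: +{b}
  FIRST[S]={a,b,c}  FIRST[A]={a,c}  FIRST[B]={a,b}
round 2: — fixpoint
  FIRST[S]={a,b,c}  FIRST[A]={a,c}  FIRST[B]={a,b}

Compute FOLLOW by fixpoint:
FOLLOW(S) := {$}
pass 1:
  A→A a: FOLLOW(A) ⊇ FIRST(a) = {a}; new: +{a}
  S→A d: FOLLOW(A) ⊇ FIRST(d) = {d}; new: +{d}
  S→B: FOLLOW(B) ⊇ FOLLOW(S) ⊇ {$}; new: +{$}
  FOLLOW[S]={$}  FOLLOW[A]={a,d}  FOLLOW[B]={$}
pass 2: done
  FOLLOW[S]={$}  FOLLOW[A]={a,d}  FOLLOW[B]={$}

FOLLOW(A) = ["a", "d"]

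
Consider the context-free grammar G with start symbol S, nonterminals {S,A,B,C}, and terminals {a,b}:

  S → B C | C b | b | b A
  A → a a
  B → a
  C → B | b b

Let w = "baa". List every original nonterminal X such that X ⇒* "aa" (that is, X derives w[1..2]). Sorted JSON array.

Convert to CNF:
  S -> B C | C T1 | T1 A | b
  A -> T0 T0
  B -> a
  C -> T1 T1 | a
  T0 -> a
  T1 -> b

CYK fill — only the sub-triangle for w[1..2]:
  T[1,1] 'a' = {B,C,T0}  orig:{B,C}
  T[2,2] 'a' = {B,C,T0}  orig:{B,C}
  T[1,2] 'aa' = {A,S}

Original NTs in T[1,2] deriving "aa": ["A", "S"]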